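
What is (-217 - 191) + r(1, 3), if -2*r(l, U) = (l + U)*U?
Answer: -414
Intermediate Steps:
r(l, U) = -U*(U + l)/2 (r(l, U) = -(l + U)*U/2 = -(U + l)*U/2 = -U*(U + l)/2)
(-217 - 191) + r(1, 3) = (-217 - 191) - ½*3*(3 + 1) = -408 - ½*3*4 = -408 - 6 = -414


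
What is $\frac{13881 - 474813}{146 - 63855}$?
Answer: $\frac{460932}{63709} \approx 7.235$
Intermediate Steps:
$\frac{13881 - 474813}{146 - 63855} = - \frac{460932}{146 - 63855} = - \frac{460932}{-63709} = \left(-460932\right) \left(- \frac{1}{63709}\right) = \frac{460932}{63709}$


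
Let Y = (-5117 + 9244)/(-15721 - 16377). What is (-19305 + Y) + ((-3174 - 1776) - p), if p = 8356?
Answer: -1046752005/32098 ≈ -32611.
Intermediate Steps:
Y = -4127/32098 (Y = 4127/(-32098) = 4127*(-1/32098) = -4127/32098 ≈ -0.12858)
(-19305 + Y) + ((-3174 - 1776) - p) = (-19305 - 4127/32098) + ((-3174 - 1776) - 1*8356) = -619656017/32098 + (-4950 - 8356) = -619656017/32098 - 13306 = -1046752005/32098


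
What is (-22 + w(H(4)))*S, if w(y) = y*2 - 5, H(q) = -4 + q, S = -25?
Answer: 675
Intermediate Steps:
w(y) = -5 + 2*y (w(y) = 2*y - 5 = -5 + 2*y)
(-22 + w(H(4)))*S = (-22 + (-5 + 2*(-4 + 4)))*(-25) = (-22 + (-5 + 2*0))*(-25) = (-22 + (-5 + 0))*(-25) = (-22 - 5)*(-25) = -27*(-25) = 675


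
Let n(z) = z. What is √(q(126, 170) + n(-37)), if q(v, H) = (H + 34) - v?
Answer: √41 ≈ 6.4031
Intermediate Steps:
q(v, H) = 34 + H - v (q(v, H) = (34 + H) - v = 34 + H - v)
√(q(126, 170) + n(-37)) = √((34 + 170 - 1*126) - 37) = √((34 + 170 - 126) - 37) = √(78 - 37) = √41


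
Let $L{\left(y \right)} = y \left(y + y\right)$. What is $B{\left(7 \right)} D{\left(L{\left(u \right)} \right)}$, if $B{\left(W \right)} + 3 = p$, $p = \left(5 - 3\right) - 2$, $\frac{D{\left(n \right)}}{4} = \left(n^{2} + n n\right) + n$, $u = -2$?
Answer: $-1632$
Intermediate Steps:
$L{\left(y \right)} = 2 y^{2}$ ($L{\left(y \right)} = y 2 y = 2 y^{2}$)
$D{\left(n \right)} = 4 n + 8 n^{2}$ ($D{\left(n \right)} = 4 \left(\left(n^{2} + n n\right) + n\right) = 4 \left(\left(n^{2} + n^{2}\right) + n\right) = 4 \left(2 n^{2} + n\right) = 4 \left(n + 2 n^{2}\right) = 4 n + 8 n^{2}$)
$p = 0$ ($p = 2 - 2 = 0$)
$B{\left(W \right)} = -3$ ($B{\left(W \right)} = -3 + 0 = -3$)
$B{\left(7 \right)} D{\left(L{\left(u \right)} \right)} = - 3 \cdot 4 \cdot 2 \left(-2\right)^{2} \left(1 + 2 \cdot 2 \left(-2\right)^{2}\right) = - 3 \cdot 4 \cdot 2 \cdot 4 \left(1 + 2 \cdot 2 \cdot 4\right) = - 3 \cdot 4 \cdot 8 \left(1 + 2 \cdot 8\right) = - 3 \cdot 4 \cdot 8 \left(1 + 16\right) = - 3 \cdot 4 \cdot 8 \cdot 17 = \left(-3\right) 544 = -1632$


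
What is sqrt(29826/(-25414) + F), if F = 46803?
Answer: 2*sqrt(1889247559314)/12707 ≈ 216.34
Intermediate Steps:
sqrt(29826/(-25414) + F) = sqrt(29826/(-25414) + 46803) = sqrt(29826*(-1/25414) + 46803) = sqrt(-14913/12707 + 46803) = sqrt(594710808/12707) = 2*sqrt(1889247559314)/12707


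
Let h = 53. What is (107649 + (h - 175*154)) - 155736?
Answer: -74984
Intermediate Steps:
(107649 + (h - 175*154)) - 155736 = (107649 + (53 - 175*154)) - 155736 = (107649 + (53 - 26950)) - 155736 = (107649 - 26897) - 155736 = 80752 - 155736 = -74984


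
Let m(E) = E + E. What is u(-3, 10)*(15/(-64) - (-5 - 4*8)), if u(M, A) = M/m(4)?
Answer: -7059/512 ≈ -13.787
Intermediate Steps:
m(E) = 2*E
u(M, A) = M/8 (u(M, A) = M/((2*4)) = M/8)
u(-3, 10)*(15/(-64) - (-5 - 4*8)) = ((⅛)*(-3))*(15/(-64) - (-5 - 4*8)) = -3*(15*(-1/64) - (-5 - 32))/8 = -3*(-15/64 - 1*(-37))/8 = -3*(-15/64 + 37)/8 = -3/8*2353/64 = -7059/512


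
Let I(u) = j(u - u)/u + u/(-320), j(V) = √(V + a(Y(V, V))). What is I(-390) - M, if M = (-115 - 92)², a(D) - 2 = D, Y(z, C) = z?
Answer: -1371129/32 - √2/390 ≈ -42848.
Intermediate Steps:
a(D) = 2 + D
j(V) = √(2 + 2*V) (j(V) = √(V + (2 + V)) = √(2 + 2*V))
I(u) = -u/320 + √2/u (I(u) = √(2 + 2*(u - u))/u + u/(-320) = √(2 + 2*0)/u + u*(-1/320) = √(2 + 0)/u - u/320 = √2/u - u/320 = -u/320 + √2/u)
M = 42849 (M = (-207)² = 42849)
I(-390) - M = (-1/320*(-390) + √2/(-390)) - 1*42849 = (39/32 + √2*(-1/390)) - 42849 = (39/32 - √2/390) - 42849 = -1371129/32 - √2/390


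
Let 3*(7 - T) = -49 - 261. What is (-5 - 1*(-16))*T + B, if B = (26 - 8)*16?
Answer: 4505/3 ≈ 1501.7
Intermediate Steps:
T = 331/3 (T = 7 - (-49 - 261)/3 = 7 - 1/3*(-310) = 7 + 310/3 = 331/3 ≈ 110.33)
B = 288 (B = 18*16 = 288)
(-5 - 1*(-16))*T + B = (-5 - 1*(-16))*(331/3) + 288 = (-5 + 16)*(331/3) + 288 = 11*(331/3) + 288 = 3641/3 + 288 = 4505/3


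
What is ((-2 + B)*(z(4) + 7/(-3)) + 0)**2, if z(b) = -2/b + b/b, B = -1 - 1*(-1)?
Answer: 121/9 ≈ 13.444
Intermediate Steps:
B = 0 (B = -1 + 1 = 0)
z(b) = 1 - 2/b (z(b) = -2/b + 1 = 1 - 2/b)
((-2 + B)*(z(4) + 7/(-3)) + 0)**2 = ((-2 + 0)*((-2 + 4)/4 + 7/(-3)) + 0)**2 = (-2*((1/4)*2 + 7*(-1/3)) + 0)**2 = (-2*(1/2 - 7/3) + 0)**2 = (-2*(-11/6) + 0)**2 = (11/3 + 0)**2 = (11/3)**2 = 121/9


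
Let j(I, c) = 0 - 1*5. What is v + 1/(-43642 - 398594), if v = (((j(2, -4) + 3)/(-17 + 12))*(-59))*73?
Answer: -3809420909/2211180 ≈ -1722.8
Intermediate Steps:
j(I, c) = -5 (j(I, c) = 0 - 5 = -5)
v = -8614/5 (v = (((-5 + 3)/(-17 + 12))*(-59))*73 = (-2/(-5)*(-59))*73 = (-2*(-1/5)*(-59))*73 = ((2/5)*(-59))*73 = -118/5*73 = -8614/5 ≈ -1722.8)
v + 1/(-43642 - 398594) = -8614/5 + 1/(-43642 - 398594) = -8614/5 + 1/(-442236) = -8614/5 - 1/442236 = -3809420909/2211180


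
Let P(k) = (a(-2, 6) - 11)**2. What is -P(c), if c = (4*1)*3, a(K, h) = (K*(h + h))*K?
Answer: -1369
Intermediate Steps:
a(K, h) = 2*h*K**2 (a(K, h) = (K*(2*h))*K = (2*K*h)*K = 2*h*K**2)
c = 12 (c = 4*3 = 12)
P(k) = 1369 (P(k) = (2*6*(-2)**2 - 11)**2 = (2*6*4 - 11)**2 = (48 - 11)**2 = 37**2 = 1369)
-P(c) = -1*1369 = -1369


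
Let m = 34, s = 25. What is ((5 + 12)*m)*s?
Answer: 14450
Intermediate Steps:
((5 + 12)*m)*s = ((5 + 12)*34)*25 = (17*34)*25 = 578*25 = 14450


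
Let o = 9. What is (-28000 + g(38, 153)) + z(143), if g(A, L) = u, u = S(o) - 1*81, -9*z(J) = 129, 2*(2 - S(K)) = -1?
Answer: -168557/6 ≈ -28093.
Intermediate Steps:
S(K) = 5/2 (S(K) = 2 - 1/2*(-1) = 2 + 1/2 = 5/2)
z(J) = -43/3 (z(J) = -1/9*129 = -43/3)
u = -157/2 (u = 5/2 - 1*81 = 5/2 - 81 = -157/2 ≈ -78.500)
g(A, L) = -157/2
(-28000 + g(38, 153)) + z(143) = (-28000 - 157/2) - 43/3 = -56157/2 - 43/3 = -168557/6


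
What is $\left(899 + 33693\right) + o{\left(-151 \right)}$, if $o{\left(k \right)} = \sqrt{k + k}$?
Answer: $34592 + i \sqrt{302} \approx 34592.0 + 17.378 i$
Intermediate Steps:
$o{\left(k \right)} = \sqrt{2} \sqrt{k}$ ($o{\left(k \right)} = \sqrt{2 k} = \sqrt{2} \sqrt{k}$)
$\left(899 + 33693\right) + o{\left(-151 \right)} = \left(899 + 33693\right) + \sqrt{2} \sqrt{-151} = 34592 + \sqrt{2} i \sqrt{151} = 34592 + i \sqrt{302}$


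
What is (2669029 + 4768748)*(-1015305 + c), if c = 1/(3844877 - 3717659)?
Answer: -320233665974746651/42406 ≈ -7.5516e+12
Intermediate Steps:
c = 1/127218 ≈ 7.8605e-6
(2669029 + 4768748)*(-1015305 + c) = (2669029 + 4768748)*(-1015305 + 1/127218) = 7437777*(-129165071489/127218) = -320233665974746651/42406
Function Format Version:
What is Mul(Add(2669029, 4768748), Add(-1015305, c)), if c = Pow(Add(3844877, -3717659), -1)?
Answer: Rational(-320233665974746651, 42406) ≈ -7.5516e+12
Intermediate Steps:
c = Rational(1, 127218) (c = Pow(127218, -1) = Rational(1, 127218) ≈ 7.8605e-6)
Mul(Add(2669029, 4768748), Add(-1015305, c)) = Mul(Add(2669029, 4768748), Add(-1015305, Rational(1, 127218))) = Mul(7437777, Rational(-129165071489, 127218)) = Rational(-320233665974746651, 42406)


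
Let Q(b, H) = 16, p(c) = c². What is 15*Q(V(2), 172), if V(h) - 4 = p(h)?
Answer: 240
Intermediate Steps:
V(h) = 4 + h²
15*Q(V(2), 172) = 15*16 = 240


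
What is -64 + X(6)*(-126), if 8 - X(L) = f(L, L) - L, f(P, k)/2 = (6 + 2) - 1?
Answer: -64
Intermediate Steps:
f(P, k) = 14 (f(P, k) = 2*((6 + 2) - 1) = 2*(8 - 1) = 2*7 = 14)
X(L) = -6 + L (X(L) = 8 - (14 - L) = 8 + (-14 + L) = -6 + L)
-64 + X(6)*(-126) = -64 + (-6 + 6)*(-126) = -64 + 0*(-126) = -64 + 0 = -64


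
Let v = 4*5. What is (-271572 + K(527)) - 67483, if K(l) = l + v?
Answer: -338508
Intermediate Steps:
v = 20
K(l) = 20 + l (K(l) = l + 20 = 20 + l)
(-271572 + K(527)) - 67483 = (-271572 + (20 + 527)) - 67483 = (-271572 + 547) - 67483 = -271025 - 67483 = -338508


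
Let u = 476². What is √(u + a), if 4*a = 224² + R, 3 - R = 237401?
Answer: 3*√79898/2 ≈ 423.99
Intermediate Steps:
u = 226576
R = -237398 (R = 3 - 1*237401 = 3 - 237401 = -237398)
a = -93611/2 (a = (224² - 237398)/4 = (50176 - 237398)/4 = (¼)*(-187222) = -93611/2 ≈ -46806.)
√(u + a) = √(226576 - 93611/2) = √(359541/2) = 3*√79898/2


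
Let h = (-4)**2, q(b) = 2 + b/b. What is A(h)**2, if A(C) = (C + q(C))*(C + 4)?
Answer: 144400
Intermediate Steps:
q(b) = 3 (q(b) = 2 + 1 = 3)
h = 16
A(C) = (3 + C)*(4 + C) (A(C) = (C + 3)*(C + 4) = (3 + C)*(4 + C))
A(h)**2 = (12 + 16**2 + 7*16)**2 = (12 + 256 + 112)**2 = 380**2 = 144400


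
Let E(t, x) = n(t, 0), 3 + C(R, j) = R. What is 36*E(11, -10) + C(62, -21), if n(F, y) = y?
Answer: 59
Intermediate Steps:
C(R, j) = -3 + R
E(t, x) = 0
36*E(11, -10) + C(62, -21) = 36*0 + (-3 + 62) = 0 + 59 = 59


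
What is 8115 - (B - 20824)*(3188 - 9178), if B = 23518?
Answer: 16145175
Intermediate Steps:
8115 - (B - 20824)*(3188 - 9178) = 8115 - (23518 - 20824)*(3188 - 9178) = 8115 - 2694*(-5990) = 8115 - 1*(-16137060) = 8115 + 16137060 = 16145175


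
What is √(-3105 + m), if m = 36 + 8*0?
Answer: 3*I*√341 ≈ 55.399*I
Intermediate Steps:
m = 36 (m = 36 + 0 = 36)
√(-3105 + m) = √(-3105 + 36) = √(-3069) = 3*I*√341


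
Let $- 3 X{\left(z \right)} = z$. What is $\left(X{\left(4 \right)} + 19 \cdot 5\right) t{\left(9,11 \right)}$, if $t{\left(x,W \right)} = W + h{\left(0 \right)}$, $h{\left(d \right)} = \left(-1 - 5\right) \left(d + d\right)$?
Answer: $\frac{3091}{3} \approx 1030.3$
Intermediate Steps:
$X{\left(z \right)} = - \frac{z}{3}$
$h{\left(d \right)} = - 12 d$ ($h{\left(d \right)} = - 6 \cdot 2 d = - 12 d$)
$t{\left(x,W \right)} = W$ ($t{\left(x,W \right)} = W - 0 = W + 0 = W$)
$\left(X{\left(4 \right)} + 19 \cdot 5\right) t{\left(9,11 \right)} = \left(\left(- \frac{1}{3}\right) 4 + 19 \cdot 5\right) 11 = \left(- \frac{4}{3} + 95\right) 11 = \frac{281}{3} \cdot 11 = \frac{3091}{3}$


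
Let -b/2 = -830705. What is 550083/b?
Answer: 550083/1661410 ≈ 0.33109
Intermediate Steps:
b = 1661410 (b = -2*(-830705) = 1661410)
550083/b = 550083/1661410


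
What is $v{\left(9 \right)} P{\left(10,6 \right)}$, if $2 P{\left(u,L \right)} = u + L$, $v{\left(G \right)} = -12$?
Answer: $-96$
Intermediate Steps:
$P{\left(u,L \right)} = \frac{L}{2} + \frac{u}{2}$ ($P{\left(u,L \right)} = \frac{u + L}{2} = \frac{L + u}{2} = \frac{L}{2} + \frac{u}{2}$)
$v{\left(9 \right)} P{\left(10,6 \right)} = - 12 \left(\frac{1}{2} \cdot 6 + \frac{1}{2} \cdot 10\right) = - 12 \left(3 + 5\right) = \left(-12\right) 8 = -96$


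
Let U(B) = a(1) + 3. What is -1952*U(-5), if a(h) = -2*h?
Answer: -1952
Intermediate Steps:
U(B) = 1 (U(B) = -2*1 + 3 = -2 + 3 = 1)
-1952*U(-5) = -1952*1 = -1952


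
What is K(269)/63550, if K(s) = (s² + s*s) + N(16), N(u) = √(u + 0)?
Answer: 72363/31775 ≈ 2.2774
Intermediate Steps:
N(u) = √u
K(s) = 4 + 2*s² (K(s) = (s² + s*s) + √16 = (s² + s²) + 4 = 2*s² + 4 = 4 + 2*s²)
K(269)/63550 = (4 + 2*269²)/63550 = (4 + 2*72361)*(1/63550) = (4 + 144722)*(1/63550) = 144726*(1/63550) = 72363/31775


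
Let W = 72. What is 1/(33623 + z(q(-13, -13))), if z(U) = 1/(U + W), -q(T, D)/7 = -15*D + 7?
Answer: 1342/45122065 ≈ 2.9742e-5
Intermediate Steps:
q(T, D) = -49 + 105*D (q(T, D) = -7*(-15*D + 7) = -7*(7 - 15*D) = -49 + 105*D)
z(U) = 1/(72 + U) (z(U) = 1/(U + 72) = 1/(72 + U))
1/(33623 + z(q(-13, -13))) = 1/(33623 + 1/(72 + (-49 + 105*(-13)))) = 1/(33623 + 1/(72 + (-49 - 1365))) = 1/(33623 + 1/(72 - 1414)) = 1/(33623 + 1/(-1342)) = 1/(33623 - 1/1342) = 1/(45122065/1342) = 1342/45122065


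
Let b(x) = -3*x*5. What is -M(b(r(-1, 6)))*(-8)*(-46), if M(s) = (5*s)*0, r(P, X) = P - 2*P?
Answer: 0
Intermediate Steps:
r(P, X) = -P
b(x) = -15*x
M(s) = 0
-M(b(r(-1, 6)))*(-8)*(-46) = -0*(-8)*(-46) = -0*(-46) = -1*0 = 0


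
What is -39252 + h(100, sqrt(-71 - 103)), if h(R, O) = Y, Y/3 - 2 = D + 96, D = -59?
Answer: -39135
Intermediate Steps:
Y = 117 (Y = 6 + 3*(-59 + 96) = 6 + 3*37 = 6 + 111 = 117)
h(R, O) = 117
-39252 + h(100, sqrt(-71 - 103)) = -39252 + 117 = -39135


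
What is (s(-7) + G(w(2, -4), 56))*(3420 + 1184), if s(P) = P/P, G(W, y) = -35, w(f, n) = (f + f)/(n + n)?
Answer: -156536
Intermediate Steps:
w(f, n) = f/n (w(f, n) = (2*f)/((2*n)) = (2*f)*(1/(2*n)) = f/n)
s(P) = 1
(s(-7) + G(w(2, -4), 56))*(3420 + 1184) = (1 - 35)*(3420 + 1184) = -34*4604 = -156536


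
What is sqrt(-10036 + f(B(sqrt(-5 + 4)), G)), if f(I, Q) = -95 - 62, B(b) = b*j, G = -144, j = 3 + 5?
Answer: I*sqrt(10193) ≈ 100.96*I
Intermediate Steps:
j = 8
B(b) = 8*b (B(b) = b*8 = 8*b)
f(I, Q) = -157
sqrt(-10036 + f(B(sqrt(-5 + 4)), G)) = sqrt(-10036 - 157) = sqrt(-10193) = I*sqrt(10193)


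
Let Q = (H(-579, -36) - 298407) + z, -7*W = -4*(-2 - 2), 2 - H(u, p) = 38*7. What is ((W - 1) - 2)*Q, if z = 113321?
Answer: 6857950/7 ≈ 9.7971e+5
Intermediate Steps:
H(u, p) = -264 (H(u, p) = 2 - 38*7 = 2 - 1*266 = 2 - 266 = -264)
W = -16/7 (W = -(-4)*(-2 - 2)/7 = -(-4)*(-4)/7 = -⅐*16 = -16/7 ≈ -2.2857)
Q = -185350 (Q = (-264 - 298407) + 113321 = -298671 + 113321 = -185350)
((W - 1) - 2)*Q = ((-16/7 - 1) - 2)*(-185350) = (-23/7 - 2)*(-185350) = -37/7*(-185350) = 6857950/7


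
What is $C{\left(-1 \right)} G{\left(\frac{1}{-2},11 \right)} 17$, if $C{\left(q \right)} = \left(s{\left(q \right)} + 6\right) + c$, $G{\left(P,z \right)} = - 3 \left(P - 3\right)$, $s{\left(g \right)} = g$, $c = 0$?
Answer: $\frac{1785}{2} \approx 892.5$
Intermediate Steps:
$G{\left(P,z \right)} = 9 - 3 P$ ($G{\left(P,z \right)} = - 3 \left(-3 + P\right) = 9 - 3 P$)
$C{\left(q \right)} = 6 + q$ ($C{\left(q \right)} = \left(q + 6\right) + 0 = \left(6 + q\right) + 0 = 6 + q$)
$C{\left(-1 \right)} G{\left(\frac{1}{-2},11 \right)} 17 = \left(6 - 1\right) \left(9 - \frac{3}{-2}\right) 17 = 5 \left(9 - - \frac{3}{2}\right) 17 = 5 \left(9 + \frac{3}{2}\right) 17 = 5 \cdot \frac{21}{2} \cdot 17 = \frac{105}{2} \cdot 17 = \frac{1785}{2}$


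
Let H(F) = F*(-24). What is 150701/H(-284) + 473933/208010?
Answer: 17288821169/708898080 ≈ 24.388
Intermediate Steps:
H(F) = -24*F
150701/H(-284) + 473933/208010 = 150701/((-24*(-284))) + 473933/208010 = 150701/6816 + 473933*(1/208010) = 150701*(1/6816) + 473933/208010 = 150701/6816 + 473933/208010 = 17288821169/708898080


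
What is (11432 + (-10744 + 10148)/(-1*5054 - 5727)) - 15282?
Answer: -41506254/10781 ≈ -3849.9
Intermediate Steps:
(11432 + (-10744 + 10148)/(-1*5054 - 5727)) - 15282 = (11432 - 596/(-5054 - 5727)) - 15282 = (11432 - 596/(-10781)) - 15282 = (11432 - 596*(-1/10781)) - 15282 = (11432 + 596/10781) - 15282 = 123248988/10781 - 15282 = -41506254/10781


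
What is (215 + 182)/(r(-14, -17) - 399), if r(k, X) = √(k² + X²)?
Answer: -158403/158716 - 397*√485/158716 ≈ -1.0531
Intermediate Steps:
r(k, X) = √(X² + k²)
(215 + 182)/(r(-14, -17) - 399) = (215 + 182)/(√((-17)² + (-14)²) - 399) = 397/(√(289 + 196) - 399) = 397/(√485 - 399) = 397/(-399 + √485)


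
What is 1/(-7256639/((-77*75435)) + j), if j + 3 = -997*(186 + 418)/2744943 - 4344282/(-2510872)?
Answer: -45389242926458860/10887857225682963 ≈ -4.1688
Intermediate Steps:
j = -5131906041449/3446100260148 (j = -3 + (-997*(186 + 418)/2744943 - 4344282/(-2510872)) = -3 + (-997*604*(1/2744943) - 4344282*(-1/2510872)) = -3 + (-602188*1/2744943 + 2172141/1255436) = -3 + (-602188/2744943 + 2172141/1255436) = -3 + 5206394738995/3446100260148 = -5131906041449/3446100260148 ≈ -1.4892)
1/(-7256639/((-77*75435)) + j) = 1/(-7256639/((-77*75435)) - 5131906041449/3446100260148) = 1/(-7256639/(-5808495) - 5131906041449/3446100260148) = 1/(-7256639*(-1/5808495) - 5131906041449/3446100260148) = 1/(7256639/5808495 - 5131906041449/3446100260148) = 1/(-10887857225682963/45389242926458860) = -45389242926458860/10887857225682963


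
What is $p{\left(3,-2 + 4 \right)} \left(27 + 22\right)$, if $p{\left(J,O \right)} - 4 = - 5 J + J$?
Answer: $-392$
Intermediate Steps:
$p{\left(J,O \right)} = 4 - 4 J$ ($p{\left(J,O \right)} = 4 + \left(- 5 J + J\right) = 4 - 4 J$)
$p{\left(3,-2 + 4 \right)} \left(27 + 22\right) = \left(4 - 12\right) \left(27 + 22\right) = \left(4 - 12\right) 49 = \left(-8\right) 49 = -392$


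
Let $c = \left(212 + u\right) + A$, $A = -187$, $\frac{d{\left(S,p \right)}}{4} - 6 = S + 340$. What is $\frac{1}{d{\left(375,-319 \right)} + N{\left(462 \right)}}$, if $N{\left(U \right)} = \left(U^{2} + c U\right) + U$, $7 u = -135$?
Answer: $\frac{1}{219430} \approx 4.5573 \cdot 10^{-6}$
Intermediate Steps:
$u = - \frac{135}{7}$ ($u = \frac{1}{7} \left(-135\right) = - \frac{135}{7} \approx -19.286$)
$d{\left(S,p \right)} = 1384 + 4 S$ ($d{\left(S,p \right)} = 24 + 4 \left(S + 340\right) = 24 + 4 \left(340 + S\right) = 24 + \left(1360 + 4 S\right) = 1384 + 4 S$)
$c = \frac{40}{7}$ ($c = \left(212 - \frac{135}{7}\right) - 187 = \frac{1349}{7} - 187 = \frac{40}{7} \approx 5.7143$)
$N{\left(U \right)} = U^{2} + \frac{47 U}{7}$ ($N{\left(U \right)} = \left(U^{2} + \frac{40 U}{7}\right) + U = U^{2} + \frac{47 U}{7}$)
$\frac{1}{d{\left(375,-319 \right)} + N{\left(462 \right)}} = \frac{1}{\left(1384 + 4 \cdot 375\right) + \frac{1}{7} \cdot 462 \left(47 + 7 \cdot 462\right)} = \frac{1}{\left(1384 + 1500\right) + \frac{1}{7} \cdot 462 \left(47 + 3234\right)} = \frac{1}{2884 + \frac{1}{7} \cdot 462 \cdot 3281} = \frac{1}{2884 + 216546} = \frac{1}{219430}$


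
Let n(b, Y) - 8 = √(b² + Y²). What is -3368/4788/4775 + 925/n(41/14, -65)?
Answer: -8290703133554/4671061089975 + 12950*√829781/817237 ≈ 12.660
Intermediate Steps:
n(b, Y) = 8 + √(Y² + b²) (n(b, Y) = 8 + √(b² + Y²) = 8 + √(Y² + b²))
-3368/4788/4775 + 925/n(41/14, -65) = -3368/4788/4775 + 925/(8 + √((-65)² + (41/14)²)) = -3368*1/4788*(1/4775) + 925/(8 + √(4225 + (41*(1/14))²)) = -842/1197*1/4775 + 925/(8 + √(4225 + (41/14)²)) = -842/5715675 + 925/(8 + √(4225 + 1681/196)) = -842/5715675 + 925/(8 + √(829781/196)) = -842/5715675 + 925/(8 + √829781/14)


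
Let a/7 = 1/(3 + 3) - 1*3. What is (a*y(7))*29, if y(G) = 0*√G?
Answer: 0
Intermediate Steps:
y(G) = 0
a = -119/6 (a = 7*(1/(3 + 3) - 1*3) = 7*(1/6 - 3) = 7*(⅙ - 3) = 7*(-17/6) = -119/6 ≈ -19.833)
(a*y(7))*29 = -119/6*0*29 = 0*29 = 0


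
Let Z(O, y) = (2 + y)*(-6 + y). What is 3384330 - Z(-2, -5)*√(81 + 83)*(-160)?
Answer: 3384330 + 10560*√41 ≈ 3.4519e+6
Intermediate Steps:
Z(O, y) = (-6 + y)*(2 + y)
3384330 - Z(-2, -5)*√(81 + 83)*(-160) = 3384330 - (-12 + (-5)² - 4*(-5))*√(81 + 83)*(-160) = 3384330 - (-12 + 25 + 20)*√164*(-160) = 3384330 - 33*(2*√41)*(-160) = 3384330 - 66*√41*(-160) = 3384330 - (-10560)*√41 = 3384330 + 10560*√41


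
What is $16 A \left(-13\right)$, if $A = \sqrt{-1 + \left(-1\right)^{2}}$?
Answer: $0$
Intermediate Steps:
$A = 0$ ($A = \sqrt{-1 + 1} = \sqrt{0} = 0$)
$16 A \left(-13\right) = 16 \cdot 0 \left(-13\right) = 0 \left(-13\right) = 0$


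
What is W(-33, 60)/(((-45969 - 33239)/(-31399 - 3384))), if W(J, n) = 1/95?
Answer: 34783/7524760 ≈ 0.0046225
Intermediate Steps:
W(J, n) = 1/95
W(-33, 60)/(((-45969 - 33239)/(-31399 - 3384))) = 1/(95*(((-45969 - 33239)/(-31399 - 3384)))) = 1/(95*((-79208/(-34783)))) = 1/(95*((-79208*(-1/34783)))) = 1/(95*(79208/34783)) = (1/95)*(34783/79208) = 34783/7524760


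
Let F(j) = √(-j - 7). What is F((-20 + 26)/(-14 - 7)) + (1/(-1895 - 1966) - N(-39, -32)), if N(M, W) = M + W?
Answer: 274130/3861 + I*√329/7 ≈ 71.0 + 2.5912*I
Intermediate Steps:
F(j) = √(-7 - j)
F((-20 + 26)/(-14 - 7)) + (1/(-1895 - 1966) - N(-39, -32)) = √(-7 - (-20 + 26)/(-14 - 7)) + (1/(-1895 - 1966) - (-39 - 32)) = √(-7 - 6/(-21)) + (1/(-3861) - 1*(-71)) = √(-7 - 6*(-1)/21) + (-1/3861 + 71) = √(-7 - 1*(-2/7)) + 274130/3861 = √(-7 + 2/7) + 274130/3861 = √(-47/7) + 274130/3861 = I*√329/7 + 274130/3861 = 274130/3861 + I*√329/7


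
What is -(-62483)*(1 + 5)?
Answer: 374898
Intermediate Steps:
-(-62483)*(1 + 5) = -(-62483)*6 = -62483*(-6) = 374898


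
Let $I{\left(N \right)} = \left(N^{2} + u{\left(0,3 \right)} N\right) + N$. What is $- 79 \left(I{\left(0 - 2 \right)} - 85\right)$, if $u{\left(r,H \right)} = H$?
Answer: $7031$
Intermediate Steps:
$I{\left(N \right)} = N^{2} + 4 N$ ($I{\left(N \right)} = \left(N^{2} + 3 N\right) + N = N^{2} + 4 N$)
$- 79 \left(I{\left(0 - 2 \right)} - 85\right) = - 79 \left(\left(0 - 2\right) \left(4 + \left(0 - 2\right)\right) - 85\right) = - 79 \left(- 2 \left(4 - 2\right) - 85\right) = - 79 \left(\left(-2\right) 2 - 85\right) = - 79 \left(-4 - 85\right) = \left(-79\right) \left(-89\right) = 7031$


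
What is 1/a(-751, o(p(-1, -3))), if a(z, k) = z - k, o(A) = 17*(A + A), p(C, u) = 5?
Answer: -1/921 ≈ -0.0010858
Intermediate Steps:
o(A) = 34*A (o(A) = 17*(2*A) = 34*A)
1/a(-751, o(p(-1, -3))) = 1/(-751 - 34*5) = 1/(-751 - 1*170) = 1/(-751 - 170) = 1/(-921) = -1/921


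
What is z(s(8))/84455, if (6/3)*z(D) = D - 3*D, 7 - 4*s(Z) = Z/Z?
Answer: -3/168910 ≈ -1.7761e-5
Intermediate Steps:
s(Z) = 3/2 (s(Z) = 7/4 - Z/(4*Z) = 7/4 - ¼*1 = 7/4 - ¼ = 3/2)
z(D) = -D (z(D) = (D - 3*D)/2 = (-2*D)/2 = -D)
z(s(8))/84455 = -1*3/2/84455 = -3/2*1/84455 = -3/168910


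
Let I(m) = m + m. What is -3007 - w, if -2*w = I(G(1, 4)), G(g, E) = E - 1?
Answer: -3004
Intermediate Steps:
G(g, E) = -1 + E
I(m) = 2*m
w = -3 (w = -(-1 + 4) = -3 ≈ -3.0000)
-3007 - w = -3007 - 1*(-3) = -3007 + 3 = -3004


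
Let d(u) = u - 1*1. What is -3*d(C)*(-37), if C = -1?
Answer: -222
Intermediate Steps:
d(u) = -1 + u (d(u) = u - 1 = -1 + u)
-3*d(C)*(-37) = -3*(-1 - 1)*(-37) = -3*(-2)*(-37) = 6*(-37) = -222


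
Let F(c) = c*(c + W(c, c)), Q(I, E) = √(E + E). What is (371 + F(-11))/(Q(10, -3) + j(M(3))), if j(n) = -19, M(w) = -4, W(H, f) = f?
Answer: -11647/367 - 613*I*√6/367 ≈ -31.736 - 4.0914*I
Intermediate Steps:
Q(I, E) = √2*√E (Q(I, E) = √(2*E) = √2*√E)
F(c) = 2*c² (F(c) = c*(c + c) = c*(2*c) = 2*c²)
(371 + F(-11))/(Q(10, -3) + j(M(3))) = (371 + 2*(-11)²)/(√2*√(-3) - 19) = (371 + 2*121)/(√2*(I*√3) - 19) = (371 + 242)/(I*√6 - 19) = 613/(-19 + I*√6)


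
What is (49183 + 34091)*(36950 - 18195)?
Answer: 1561803870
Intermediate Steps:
(49183 + 34091)*(36950 - 18195) = 83274*18755 = 1561803870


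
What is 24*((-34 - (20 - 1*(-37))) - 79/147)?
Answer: -107648/49 ≈ -2196.9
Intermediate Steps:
24*((-34 - (20 - 1*(-37))) - 79/147) = 24*((-34 - (20 + 37)) - 79*1/147) = 24*((-34 - 1*57) - 79/147) = 24*((-34 - 57) - 79/147) = 24*(-91 - 79/147) = 24*(-13456/147) = -107648/49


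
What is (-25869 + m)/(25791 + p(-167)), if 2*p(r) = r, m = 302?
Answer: -51134/51415 ≈ -0.99453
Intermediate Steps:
p(r) = r/2
(-25869 + m)/(25791 + p(-167)) = (-25869 + 302)/(25791 + (½)*(-167)) = -25567/(25791 - 167/2) = -25567/51415/2 = -25567*2/51415 = -51134/51415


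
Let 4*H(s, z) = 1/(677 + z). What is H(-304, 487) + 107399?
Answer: 500049745/4656 ≈ 1.0740e+5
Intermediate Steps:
H(s, z) = 1/(4*(677 + z))
H(-304, 487) + 107399 = 1/(4*(677 + 487)) + 107399 = (¼)/1164 + 107399 = (¼)*(1/1164) + 107399 = 1/4656 + 107399 = 500049745/4656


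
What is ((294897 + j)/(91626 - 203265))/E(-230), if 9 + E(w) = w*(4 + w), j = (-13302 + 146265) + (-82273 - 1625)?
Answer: -114654/1933996823 ≈ -5.9283e-5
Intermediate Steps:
j = 49065 (j = 132963 - 83898 = 49065)
E(w) = -9 + w*(4 + w)
((294897 + j)/(91626 - 203265))/E(-230) = ((294897 + 49065)/(91626 - 203265))/(-9 + (-230)² + 4*(-230)) = (343962/(-111639))/(-9 + 52900 - 920) = (343962*(-1/111639))/51971 = -114654/37213*1/51971 = -114654/1933996823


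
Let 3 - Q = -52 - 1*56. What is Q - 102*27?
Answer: -2643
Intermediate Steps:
Q = 111 (Q = 3 - (-52 - 1*56) = 3 - (-52 - 56) = 3 - 1*(-108) = 3 + 108 = 111)
Q - 102*27 = 111 - 102*27 = 111 - 2754 = -2643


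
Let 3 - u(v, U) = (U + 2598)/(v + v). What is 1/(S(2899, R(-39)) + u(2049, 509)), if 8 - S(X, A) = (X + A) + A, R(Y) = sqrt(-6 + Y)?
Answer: -48512660838/140144368421881 + 100761624*I*sqrt(5)/140144368421881 ≈ -0.00034616 + 1.6077e-6*I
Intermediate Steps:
S(X, A) = 8 - X - 2*A (S(X, A) = 8 - ((X + A) + A) = 8 - ((A + X) + A) = 8 - (X + 2*A) = 8 + (-X - 2*A) = 8 - X - 2*A)
u(v, U) = 3 - (2598 + U)/(2*v) (u(v, U) = 3 - (U + 2598)/(v + v) = 3 - (2598 + U)/(2*v))
1/(S(2899, R(-39)) + u(2049, 509)) = 1/((8 - 1*2899 - 2*sqrt(-6 - 39)) + (1/2)*(-2598 - 1*509 + 6*2049)/2049) = 1/((8 - 2899 - 6*I*sqrt(5)) + (1/2)*(1/2049)*(-2598 - 509 + 12294)) = 1/((8 - 2899 - 6*I*sqrt(5)) + (1/2)*(1/2049)*9187) = 1/((8 - 2899 - 6*I*sqrt(5)) + 9187/4098) = 1/((-2891 - 6*I*sqrt(5)) + 9187/4098) = 1/(-11838131/4098 - 6*I*sqrt(5))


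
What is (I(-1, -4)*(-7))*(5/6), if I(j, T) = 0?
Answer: 0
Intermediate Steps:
(I(-1, -4)*(-7))*(5/6) = (0*(-7))*(5/6) = 0*(5*(⅙)) = 0*(⅚) = 0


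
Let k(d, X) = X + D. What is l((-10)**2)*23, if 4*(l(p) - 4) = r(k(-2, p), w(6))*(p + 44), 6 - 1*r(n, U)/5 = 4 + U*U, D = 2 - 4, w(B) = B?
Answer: -140668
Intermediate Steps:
D = -2
k(d, X) = -2 + X (k(d, X) = X - 2 = -2 + X)
r(n, U) = 10 - 5*U**2 (r(n, U) = 30 - 5*(4 + U*U) = 30 - 5*(4 + U**2) = 30 + (-20 - 5*U**2) = 10 - 5*U**2)
l(p) = -1866 - 85*p/2 (l(p) = 4 + ((10 - 5*6**2)*(p + 44))/4 = 4 + ((10 - 5*36)*(44 + p))/4 = 4 + ((10 - 180)*(44 + p))/4 = 4 + (-170*(44 + p))/4 = 4 + (-7480 - 170*p)/4 = 4 + (-1870 - 85*p/2) = -1866 - 85*p/2)
l((-10)**2)*23 = (-1866 - 85/2*(-10)**2)*23 = (-1866 - 85/2*100)*23 = (-1866 - 4250)*23 = -6116*23 = -140668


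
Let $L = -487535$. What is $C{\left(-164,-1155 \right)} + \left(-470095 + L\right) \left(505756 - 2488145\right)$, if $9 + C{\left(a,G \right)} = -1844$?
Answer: $1898395176217$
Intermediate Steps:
$C{\left(a,G \right)} = -1853$ ($C{\left(a,G \right)} = -9 - 1844 = -1853$)
$C{\left(-164,-1155 \right)} + \left(-470095 + L\right) \left(505756 - 2488145\right) = -1853 + \left(-470095 - 487535\right) \left(505756 - 2488145\right) = -1853 - -1898395178070 = -1853 + 1898395178070 = 1898395176217$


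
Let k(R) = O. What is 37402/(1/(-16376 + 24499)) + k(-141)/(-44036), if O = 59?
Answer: 13378861015997/44036 ≈ 3.0382e+8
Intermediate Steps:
k(R) = 59
37402/(1/(-16376 + 24499)) + k(-141)/(-44036) = 37402/(1/(-16376 + 24499)) + 59/(-44036) = 37402/(1/8123) + 59*(-1/44036) = 37402/(1/8123) - 59/44036 = 37402*8123 - 59/44036 = 303816446 - 59/44036 = 13378861015997/44036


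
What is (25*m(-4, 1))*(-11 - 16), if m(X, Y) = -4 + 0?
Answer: 2700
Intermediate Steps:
m(X, Y) = -4
(25*m(-4, 1))*(-11 - 16) = (25*(-4))*(-11 - 16) = -100*(-27) = 2700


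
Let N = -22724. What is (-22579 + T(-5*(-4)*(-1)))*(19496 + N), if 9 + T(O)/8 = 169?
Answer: 68753172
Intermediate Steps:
T(O) = 1280 (T(O) = -72 + 8*169 = -72 + 1352 = 1280)
(-22579 + T(-5*(-4)*(-1)))*(19496 + N) = (-22579 + 1280)*(19496 - 22724) = -21299*(-3228) = 68753172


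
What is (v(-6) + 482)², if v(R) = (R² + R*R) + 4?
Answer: 311364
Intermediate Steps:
v(R) = 4 + 2*R² (v(R) = (R² + R²) + 4 = 2*R² + 4 = 4 + 2*R²)
(v(-6) + 482)² = ((4 + 2*(-6)²) + 482)² = ((4 + 2*36) + 482)² = ((4 + 72) + 482)² = (76 + 482)² = 558² = 311364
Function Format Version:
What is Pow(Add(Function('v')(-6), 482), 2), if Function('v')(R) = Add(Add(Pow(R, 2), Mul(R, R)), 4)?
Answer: 311364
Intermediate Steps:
Function('v')(R) = Add(4, Mul(2, Pow(R, 2))) (Function('v')(R) = Add(Add(Pow(R, 2), Pow(R, 2)), 4) = Add(Mul(2, Pow(R, 2)), 4) = Add(4, Mul(2, Pow(R, 2))))
Pow(Add(Function('v')(-6), 482), 2) = Pow(Add(Add(4, Mul(2, Pow(-6, 2))), 482), 2) = Pow(Add(Add(4, Mul(2, 36)), 482), 2) = Pow(Add(Add(4, 72), 482), 2) = Pow(Add(76, 482), 2) = Pow(558, 2) = 311364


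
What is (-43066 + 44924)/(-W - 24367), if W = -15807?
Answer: -929/4280 ≈ -0.21706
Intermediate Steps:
(-43066 + 44924)/(-W - 24367) = (-43066 + 44924)/(-1*(-15807) - 24367) = 1858/(15807 - 24367) = 1858/(-8560) = 1858*(-1/8560) = -929/4280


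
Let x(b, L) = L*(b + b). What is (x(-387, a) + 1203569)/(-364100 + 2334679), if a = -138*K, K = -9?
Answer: 242261/1970579 ≈ 0.12294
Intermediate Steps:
a = 1242 (a = -138*(-9) = 1242)
x(b, L) = 2*L*b (x(b, L) = L*(2*b) = 2*L*b)
(x(-387, a) + 1203569)/(-364100 + 2334679) = (2*1242*(-387) + 1203569)/(-364100 + 2334679) = (-961308 + 1203569)/1970579 = 242261*(1/1970579) = 242261/1970579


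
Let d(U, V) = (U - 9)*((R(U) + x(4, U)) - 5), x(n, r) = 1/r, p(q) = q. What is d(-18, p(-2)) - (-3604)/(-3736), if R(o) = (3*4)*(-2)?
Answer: 365911/467 ≈ 783.54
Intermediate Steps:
R(o) = -24 (R(o) = 12*(-2) = -24)
d(U, V) = (-29 + 1/U)*(-9 + U) (d(U, V) = (U - 9)*((-24 + 1/U) - 5) = (-9 + U)*(-29 + 1/U) = (-29 + 1/U)*(-9 + U))
d(-18, p(-2)) - (-3604)/(-3736) = (262 - 29*(-18) - 9/(-18)) - (-3604)/(-3736) = (262 + 522 - 9*(-1/18)) - (-3604)*(-1)/3736 = (262 + 522 + ½) - 1*901/934 = 1569/2 - 901/934 = 365911/467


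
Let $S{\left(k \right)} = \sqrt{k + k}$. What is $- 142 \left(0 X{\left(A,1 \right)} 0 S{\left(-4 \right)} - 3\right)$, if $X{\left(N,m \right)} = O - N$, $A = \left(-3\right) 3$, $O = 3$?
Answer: $426$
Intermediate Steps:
$A = -9$
$X{\left(N,m \right)} = 3 - N$
$S{\left(k \right)} = \sqrt{2} \sqrt{k}$ ($S{\left(k \right)} = \sqrt{2 k} = \sqrt{2} \sqrt{k}$)
$- 142 \left(0 X{\left(A,1 \right)} 0 S{\left(-4 \right)} - 3\right) = - 142 \left(0 \left(3 - -9\right) 0 \sqrt{2} \sqrt{-4} - 3\right) = - 142 \left(0 \left(3 + 9\right) 0 \sqrt{2} \cdot 2 i - 3\right) = - 142 \left(0 \cdot 12 \cdot 0 \cdot 2 i \sqrt{2} - 3\right) = - 142 \left(0 \cdot 0 \cdot 2 i \sqrt{2} - 3\right) = - 142 \left(0 \cdot 2 i \sqrt{2} - 3\right) = - 142 \left(0 - 3\right) = \left(-142\right) \left(-3\right) = 426$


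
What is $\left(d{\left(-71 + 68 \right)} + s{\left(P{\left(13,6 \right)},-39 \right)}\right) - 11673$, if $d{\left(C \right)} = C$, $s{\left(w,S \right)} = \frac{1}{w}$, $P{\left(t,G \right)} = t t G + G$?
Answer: $- \frac{11909519}{1020} \approx -11676.0$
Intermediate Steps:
$P{\left(t,G \right)} = G + G t^{2}$ ($P{\left(t,G \right)} = t^{2} G + G = G t^{2} + G = G + G t^{2}$)
$\left(d{\left(-71 + 68 \right)} + s{\left(P{\left(13,6 \right)},-39 \right)}\right) - 11673 = \left(\left(-71 + 68\right) + \frac{1}{6 \left(1 + 13^{2}\right)}\right) - 11673 = \left(-3 + \frac{1}{6 \left(1 + 169\right)}\right) - 11673 = \left(-3 + \frac{1}{6 \cdot 170}\right) - 11673 = \left(-3 + \frac{1}{1020}\right) - 11673 = - \frac{3059}{1020} - 11673 = - \frac{11909519}{1020}$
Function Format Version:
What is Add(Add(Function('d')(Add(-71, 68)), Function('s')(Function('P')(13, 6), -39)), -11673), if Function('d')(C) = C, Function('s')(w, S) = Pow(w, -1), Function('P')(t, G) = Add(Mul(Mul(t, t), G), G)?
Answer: Rational(-11909519, 1020) ≈ -11676.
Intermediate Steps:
Function('P')(t, G) = Add(G, Mul(G, Pow(t, 2))) (Function('P')(t, G) = Add(Mul(Pow(t, 2), G), G) = Add(Mul(G, Pow(t, 2)), G) = Add(G, Mul(G, Pow(t, 2))))
Add(Add(Function('d')(Add(-71, 68)), Function('s')(Function('P')(13, 6), -39)), -11673) = Add(Add(Add(-71, 68), Pow(Mul(6, Add(1, Pow(13, 2))), -1)), -11673) = Add(Add(-3, Pow(Mul(6, Add(1, 169)), -1)), -11673) = Add(Add(-3, Pow(Mul(6, 170), -1)), -11673) = Add(Add(-3, Pow(1020, -1)), -11673) = Add(Add(-3, Rational(1, 1020)), -11673) = Add(Rational(-3059, 1020), -11673) = Rational(-11909519, 1020)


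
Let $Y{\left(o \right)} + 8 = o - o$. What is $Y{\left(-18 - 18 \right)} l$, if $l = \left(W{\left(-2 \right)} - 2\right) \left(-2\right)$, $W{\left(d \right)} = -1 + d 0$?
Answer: $-48$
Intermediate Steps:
$W{\left(d \right)} = -1$ ($W{\left(d \right)} = -1 + 0 = -1$)
$l = 6$ ($l = \left(-1 - 2\right) \left(-2\right) = \left(-3\right) \left(-2\right) = 6$)
$Y{\left(o \right)} = -8$ ($Y{\left(o \right)} = -8 + \left(o - o\right) = -8 + 0 = -8$)
$Y{\left(-18 - 18 \right)} l = \left(-8\right) 6 = -48$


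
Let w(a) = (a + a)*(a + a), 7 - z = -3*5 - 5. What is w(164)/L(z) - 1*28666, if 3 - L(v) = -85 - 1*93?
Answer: -5080962/181 ≈ -28072.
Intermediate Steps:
z = 27 (z = 7 - (-3*5 - 5) = 7 - (-15 - 5) = 7 - 1*(-20) = 7 + 20 = 27)
w(a) = 4*a² (w(a) = (2*a)*(2*a) = 4*a²)
L(v) = 181 (L(v) = 3 - (-85 - 1*93) = 3 - (-85 - 93) = 3 - 1*(-178) = 3 + 178 = 181)
w(164)/L(z) - 1*28666 = (4*164²)/181 - 1*28666 = (4*26896)*(1/181) - 28666 = 107584*(1/181) - 28666 = 107584/181 - 28666 = -5080962/181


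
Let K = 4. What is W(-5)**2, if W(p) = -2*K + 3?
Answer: 25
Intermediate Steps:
W(p) = -5 (W(p) = -2*4 + 3 = -8 + 3 = -5)
W(-5)**2 = (-5)**2 = 25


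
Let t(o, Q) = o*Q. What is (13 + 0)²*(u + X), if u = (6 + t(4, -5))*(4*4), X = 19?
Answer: -34645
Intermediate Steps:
t(o, Q) = Q*o
u = -224 (u = (6 - 5*4)*(4*4) = (6 - 20)*16 = -14*16 = -224)
(13 + 0)²*(u + X) = (13 + 0)²*(-224 + 19) = 13²*(-205) = 169*(-205) = -34645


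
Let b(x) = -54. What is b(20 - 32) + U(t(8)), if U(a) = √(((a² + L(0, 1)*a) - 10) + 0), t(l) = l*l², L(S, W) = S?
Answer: -54 + 3*√29126 ≈ 457.99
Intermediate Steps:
t(l) = l³
U(a) = √(-10 + a²) (U(a) = √(((a² + 0*a) - 10) + 0) = √(((a² + 0) - 10) + 0) = √((a² - 10) + 0) = √((-10 + a²) + 0) = √(-10 + a²))
b(20 - 32) + U(t(8)) = -54 + √(-10 + (8³)²) = -54 + √(-10 + 512²) = -54 + √(-10 + 262144) = -54 + √262134 = -54 + 3*√29126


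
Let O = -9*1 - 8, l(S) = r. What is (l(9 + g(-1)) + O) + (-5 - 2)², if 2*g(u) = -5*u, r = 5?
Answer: 37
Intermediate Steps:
g(u) = -5*u/2 (g(u) = (-5*u)/2 = -5*u/2)
l(S) = 5
O = -17 (O = -9 - 8 = -17)
(l(9 + g(-1)) + O) + (-5 - 2)² = (5 - 17) + (-5 - 2)² = -12 + (-7)² = -12 + 49 = 37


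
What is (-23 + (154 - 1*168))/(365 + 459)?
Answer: -37/824 ≈ -0.044903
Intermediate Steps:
(-23 + (154 - 1*168))/(365 + 459) = (-23 + (154 - 168))/824 = (-23 - 14)*(1/824) = -37*1/824 = -37/824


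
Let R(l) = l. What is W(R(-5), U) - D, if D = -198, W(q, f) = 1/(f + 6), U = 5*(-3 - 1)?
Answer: 2771/14 ≈ 197.93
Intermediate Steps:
U = -20 (U = 5*(-4) = -20)
W(q, f) = 1/(6 + f)
W(R(-5), U) - D = 1/(6 - 20) - 1*(-198) = 1/(-14) + 198 = -1/14 + 198 = 2771/14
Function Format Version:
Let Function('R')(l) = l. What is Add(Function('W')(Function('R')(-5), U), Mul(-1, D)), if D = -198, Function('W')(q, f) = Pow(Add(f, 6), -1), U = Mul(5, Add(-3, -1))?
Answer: Rational(2771, 14) ≈ 197.93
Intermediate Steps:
U = -20 (U = Mul(5, -4) = -20)
Function('W')(q, f) = Pow(Add(6, f), -1)
Add(Function('W')(Function('R')(-5), U), Mul(-1, D)) = Add(Pow(Add(6, -20), -1), Mul(-1, -198)) = Add(Pow(-14, -1), 198) = Add(Rational(-1, 14), 198) = Rational(2771, 14)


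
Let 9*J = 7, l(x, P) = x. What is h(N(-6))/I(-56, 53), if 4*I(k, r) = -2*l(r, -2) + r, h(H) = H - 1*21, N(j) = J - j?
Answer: 512/477 ≈ 1.0734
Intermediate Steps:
J = 7/9 (J = (⅑)*7 = 7/9 ≈ 0.77778)
N(j) = 7/9 - j
h(H) = -21 + H (h(H) = H - 21 = -21 + H)
I(k, r) = -r/4 (I(k, r) = (-2*r + r)/4 = (-r)/4 = -r/4)
h(N(-6))/I(-56, 53) = (-21 + (7/9 - 1*(-6)))/((-¼*53)) = (-21 + (7/9 + 6))/(-53/4) = (-21 + 61/9)*(-4/53) = -128/9*(-4/53) = 512/477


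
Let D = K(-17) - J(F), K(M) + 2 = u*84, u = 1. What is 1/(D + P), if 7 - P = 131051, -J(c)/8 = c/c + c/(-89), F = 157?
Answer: -89/11656162 ≈ -7.6354e-6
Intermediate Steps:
J(c) = -8 + 8*c/89 (J(c) = -8*(c/c + c/(-89)) = -8*(1 + c*(-1/89)) = -8*(1 - c/89) = -8 + 8*c/89)
K(M) = 82 (K(M) = -2 + 1*84 = -2 + 84 = 82)
D = 6754/89 (D = 82 - (-8 + (8/89)*157) = 82 - (-8 + 1256/89) = 82 - 1*544/89 = 82 - 544/89 = 6754/89 ≈ 75.888)
P = -131044 (P = 7 - 1*131051 = 7 - 131051 = -131044)
1/(D + P) = 1/(6754/89 - 131044) = 1/(-11656162/89) = -89/11656162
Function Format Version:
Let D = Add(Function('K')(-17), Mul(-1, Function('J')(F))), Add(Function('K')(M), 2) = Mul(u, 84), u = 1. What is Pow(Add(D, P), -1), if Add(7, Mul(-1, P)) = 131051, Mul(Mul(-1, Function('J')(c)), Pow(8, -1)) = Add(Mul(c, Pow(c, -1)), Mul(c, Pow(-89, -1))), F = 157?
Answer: Rational(-89, 11656162) ≈ -7.6354e-6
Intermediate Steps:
Function('J')(c) = Add(-8, Mul(Rational(8, 89), c)) (Function('J')(c) = Mul(-8, Add(Mul(c, Pow(c, -1)), Mul(c, Pow(-89, -1)))) = Mul(-8, Add(1, Mul(c, Rational(-1, 89)))) = Mul(-8, Add(1, Mul(Rational(-1, 89), c))) = Add(-8, Mul(Rational(8, 89), c)))
Function('K')(M) = 82 (Function('K')(M) = Add(-2, Mul(1, 84)) = Add(-2, 84) = 82)
D = Rational(6754, 89) (D = Add(82, Mul(-1, Add(-8, Mul(Rational(8, 89), 157)))) = Add(82, Mul(-1, Add(-8, Rational(1256, 89)))) = Add(82, Mul(-1, Rational(544, 89))) = Add(82, Rational(-544, 89)) = Rational(6754, 89) ≈ 75.888)
P = -131044 (P = Add(7, Mul(-1, 131051)) = Add(7, -131051) = -131044)
Pow(Add(D, P), -1) = Pow(Add(Rational(6754, 89), -131044), -1) = Pow(Rational(-11656162, 89), -1) = Rational(-89, 11656162)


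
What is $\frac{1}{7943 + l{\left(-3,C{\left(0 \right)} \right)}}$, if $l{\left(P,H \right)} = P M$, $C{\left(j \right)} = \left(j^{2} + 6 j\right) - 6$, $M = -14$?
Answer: $\frac{1}{7985} \approx 0.00012523$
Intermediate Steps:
$C{\left(j \right)} = -6 + j^{2} + 6 j$
$l{\left(P,H \right)} = - 14 P$ ($l{\left(P,H \right)} = P \left(-14\right) = - 14 P$)
$\frac{1}{7943 + l{\left(-3,C{\left(0 \right)} \right)}} = \frac{1}{7943 - -42} = \frac{1}{7943 + 42} = \frac{1}{7985}$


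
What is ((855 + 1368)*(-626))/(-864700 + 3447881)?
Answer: -1391598/2583181 ≈ -0.53871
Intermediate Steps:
((855 + 1368)*(-626))/(-864700 + 3447881) = (2223*(-626))/2583181 = -1391598*1/2583181 = -1391598/2583181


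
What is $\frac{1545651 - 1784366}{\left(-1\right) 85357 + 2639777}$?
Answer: $- \frac{47743}{510884} \approx -0.093452$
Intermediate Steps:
$\frac{1545651 - 1784366}{\left(-1\right) 85357 + 2639777} = - \frac{238715}{-85357 + 2639777} = - \frac{238715}{2554420} = \left(-238715\right) \frac{1}{2554420} = - \frac{47743}{510884}$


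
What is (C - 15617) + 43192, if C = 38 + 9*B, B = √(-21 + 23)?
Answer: 27613 + 9*√2 ≈ 27626.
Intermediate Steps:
B = √2 ≈ 1.4142
C = 38 + 9*√2 ≈ 50.728
(C - 15617) + 43192 = ((38 + 9*√2) - 15617) + 43192 = (-15579 + 9*√2) + 43192 = 27613 + 9*√2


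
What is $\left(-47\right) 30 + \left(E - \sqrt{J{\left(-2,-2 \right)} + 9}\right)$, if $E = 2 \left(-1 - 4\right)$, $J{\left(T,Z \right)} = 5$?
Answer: $-1420 - \sqrt{14} \approx -1423.7$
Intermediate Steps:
$E = -10$ ($E = 2 \left(-5\right) = -10$)
$\left(-47\right) 30 + \left(E - \sqrt{J{\left(-2,-2 \right)} + 9}\right) = \left(-47\right) 30 - \left(10 + \sqrt{5 + 9}\right) = -1410 - \left(10 + \sqrt{14}\right) = -1420 - \sqrt{14}$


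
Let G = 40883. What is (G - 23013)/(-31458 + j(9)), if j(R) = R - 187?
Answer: -8935/15818 ≈ -0.56486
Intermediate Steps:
j(R) = -187 + R
(G - 23013)/(-31458 + j(9)) = (40883 - 23013)/(-31458 + (-187 + 9)) = 17870/(-31458 - 178) = 17870/(-31636) = 17870*(-1/31636) = -8935/15818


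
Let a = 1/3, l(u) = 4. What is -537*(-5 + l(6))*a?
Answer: 179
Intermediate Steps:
a = ⅓ (a = 1*(⅓) = ⅓ ≈ 0.33333)
-537*(-5 + l(6))*a = -537*(-5 + 4)/3 = -(-537)/3 = -537*(-⅓) = 179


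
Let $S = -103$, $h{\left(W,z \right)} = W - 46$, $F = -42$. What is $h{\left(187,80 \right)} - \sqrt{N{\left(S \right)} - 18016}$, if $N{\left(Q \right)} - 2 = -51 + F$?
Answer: $141 - i \sqrt{18107} \approx 141.0 - 134.56 i$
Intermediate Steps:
$h{\left(W,z \right)} = -46 + W$
$N{\left(Q \right)} = -91$ ($N{\left(Q \right)} = 2 - 93 = -91$)
$h{\left(187,80 \right)} - \sqrt{N{\left(S \right)} - 18016} = \left(-46 + 187\right) - \sqrt{-91 - 18016} = 141 - \sqrt{-18107} = 141 - i \sqrt{18107}$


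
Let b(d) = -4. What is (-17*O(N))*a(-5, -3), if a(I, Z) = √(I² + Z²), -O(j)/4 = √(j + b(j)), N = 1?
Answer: 68*I*√102 ≈ 686.77*I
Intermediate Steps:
O(j) = -4*√(-4 + j) (O(j) = -4*√(j - 4) = -4*√(-4 + j))
(-17*O(N))*a(-5, -3) = (-(-68)*√(-4 + 1))*√((-5)² + (-3)²) = (-(-68)*√(-3))*√(25 + 9) = (-(-68)*I*√3)*√34 = (68*I*√3)*√34 = 68*I*√102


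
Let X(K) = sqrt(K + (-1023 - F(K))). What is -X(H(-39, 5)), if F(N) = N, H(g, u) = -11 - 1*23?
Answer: -I*sqrt(1023) ≈ -31.984*I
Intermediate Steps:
H(g, u) = -34 (H(g, u) = -11 - 23 = -34)
X(K) = I*sqrt(1023) (X(K) = sqrt(K + (-1023 - K)) = sqrt(-1023) = I*sqrt(1023))
-X(H(-39, 5)) = -I*sqrt(1023)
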